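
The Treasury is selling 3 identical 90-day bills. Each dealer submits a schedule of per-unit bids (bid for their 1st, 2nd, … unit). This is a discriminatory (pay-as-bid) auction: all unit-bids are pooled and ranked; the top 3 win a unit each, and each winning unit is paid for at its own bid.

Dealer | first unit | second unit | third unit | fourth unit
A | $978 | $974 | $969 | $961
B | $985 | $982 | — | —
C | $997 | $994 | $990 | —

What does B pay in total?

B pays $0

Pooled unit-bids ranked (top 3): 997 (C-1), 994 (C-2), 990 (C-3)
Next rejected bid: $985 (not a price — pay-as-bid).
B wins no units.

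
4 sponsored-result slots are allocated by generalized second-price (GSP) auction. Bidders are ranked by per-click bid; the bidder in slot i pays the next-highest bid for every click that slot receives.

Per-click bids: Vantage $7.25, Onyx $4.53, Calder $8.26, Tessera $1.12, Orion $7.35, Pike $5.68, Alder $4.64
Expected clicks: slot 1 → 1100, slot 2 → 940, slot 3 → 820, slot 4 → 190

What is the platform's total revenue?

Total revenue: $20439.20

Per-click bids in order: $8.26 (Calder) > $7.35 (Orion) > $7.25 (Vantage) > $5.68 (Pike) > $4.64 (Alder) > …
Slot 1: Calder pays $7.35 × 1100 = $8085.00
Slot 2: Orion pays $7.25 × 940 = $6815.00
Slot 3: Vantage pays $5.68 × 820 = $4657.60
Slot 4: Pike pays $4.64 × 190 = $881.60
Total = $20439.20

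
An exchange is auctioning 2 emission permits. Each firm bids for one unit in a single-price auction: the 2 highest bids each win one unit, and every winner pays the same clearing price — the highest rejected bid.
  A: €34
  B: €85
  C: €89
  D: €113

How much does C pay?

C pays €85

Sorting: 113 (D), 89 (C), 85 (B), 34 (A)
Top 2: D, C.
Clearing price = highest rejected bid = €85.
C wins → pays €85.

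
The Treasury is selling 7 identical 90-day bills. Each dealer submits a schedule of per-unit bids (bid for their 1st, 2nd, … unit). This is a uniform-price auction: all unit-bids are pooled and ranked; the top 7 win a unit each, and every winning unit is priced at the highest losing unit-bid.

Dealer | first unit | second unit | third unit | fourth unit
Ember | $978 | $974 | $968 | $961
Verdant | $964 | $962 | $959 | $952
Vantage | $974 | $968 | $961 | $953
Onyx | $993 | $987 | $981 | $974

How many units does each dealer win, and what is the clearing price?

Ember 2, Onyx 4, Vantage 1; clearing price $968

Merging the schedules and taking the best 7: 993 (Onyx-1), 987 (Onyx-2), 981 (Onyx-3), 978 (Ember-1), 974 (Ember-2), 974 (Vantage-1), 974 (Onyx-4)
The (k+1)-th unit-bid is $968.
Allocation: Ember 2, Onyx 4, Vantage 1.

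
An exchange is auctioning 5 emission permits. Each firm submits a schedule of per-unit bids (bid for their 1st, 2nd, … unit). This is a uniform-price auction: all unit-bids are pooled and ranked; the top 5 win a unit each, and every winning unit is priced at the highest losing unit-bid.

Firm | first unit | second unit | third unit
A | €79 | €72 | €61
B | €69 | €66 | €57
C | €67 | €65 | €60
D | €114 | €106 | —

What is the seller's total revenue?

All unit-bids, highest first — top 5: 114 (D-1), 106 (D-2), 79 (A-1), 72 (A-2), 69 (B-1)
First bid not allocated: €67.
Allocation: A 2, B 1, D 2. Every unit priced at €67.
Revenue = 5 × 67 = €335.

Total revenue: €335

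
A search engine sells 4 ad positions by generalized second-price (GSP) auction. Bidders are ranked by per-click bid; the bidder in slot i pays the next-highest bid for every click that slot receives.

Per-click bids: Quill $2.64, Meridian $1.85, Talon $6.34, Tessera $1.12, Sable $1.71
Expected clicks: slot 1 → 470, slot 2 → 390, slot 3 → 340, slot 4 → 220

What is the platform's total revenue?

Total revenue: $2790.10

Per-click bids in order: $6.34 (Talon) > $2.64 (Quill) > $1.85 (Meridian) > $1.71 (Sable) > $1.12 (Tessera)
Slot 1: Talon pays $2.64 × 470 = $1240.80
Slot 2: Quill pays $1.85 × 390 = $721.50
Slot 3: Meridian pays $1.71 × 340 = $581.40
Slot 4: Sable pays $1.12 × 220 = $246.40
Total = $2790.10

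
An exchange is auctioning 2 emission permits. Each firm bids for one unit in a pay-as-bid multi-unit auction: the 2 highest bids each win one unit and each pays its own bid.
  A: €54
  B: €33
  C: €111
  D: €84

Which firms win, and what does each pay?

C €111, D €84

Ordering the bids: 111 (C), 84 (D), 54 (A), 33 (B)
Top 2: C, D.
Each winner pays its own bid: C €111, D €84.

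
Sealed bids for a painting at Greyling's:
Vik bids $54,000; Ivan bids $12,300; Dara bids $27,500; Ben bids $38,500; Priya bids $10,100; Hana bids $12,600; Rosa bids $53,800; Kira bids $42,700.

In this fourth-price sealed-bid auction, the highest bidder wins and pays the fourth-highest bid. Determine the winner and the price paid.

Vik pays $38,500

Fourth-price sealed-bid auction: the highest bidder wins and pays the fourth-highest bid.
Sorting bids: 54,000 (Vik) > 53,800 (Rosa) > 42,700 (Kira) > 38,500 (Ben) > 27,500 (Dara) > 12,600 (Hana) > …
Vik wins; payment is bid #4 in the ranking = $38,500.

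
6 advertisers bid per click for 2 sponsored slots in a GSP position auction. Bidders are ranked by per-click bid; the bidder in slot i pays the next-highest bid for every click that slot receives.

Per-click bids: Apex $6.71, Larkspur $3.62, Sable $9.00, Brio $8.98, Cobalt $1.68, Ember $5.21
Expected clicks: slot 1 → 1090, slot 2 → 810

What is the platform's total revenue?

Ranked by bid: $9.00 (Sable) > $8.98 (Brio) > $6.71 (Apex) > …
Slot 1: Sable pays $8.98 × 1090 = $9788.20
Slot 2: Brio pays $6.71 × 810 = $5435.10
Total = $15223.30

Total revenue: $15223.30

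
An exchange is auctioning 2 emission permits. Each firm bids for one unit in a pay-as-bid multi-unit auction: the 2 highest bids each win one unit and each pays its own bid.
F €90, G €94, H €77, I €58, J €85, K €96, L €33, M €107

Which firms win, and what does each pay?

Bids ranked high→low: 107 (M), 96 (K), 94 (G), 90 (F), …
Winners (2 units): M, K.
Each winner pays its own bid: M €107, K €96.

M €107, K €96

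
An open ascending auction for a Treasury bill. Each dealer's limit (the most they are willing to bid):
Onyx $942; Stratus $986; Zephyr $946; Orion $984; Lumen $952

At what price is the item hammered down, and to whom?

Rule: the price rises until one bidder remains; the winner pays the price at which the last rival dropped out.
Limits ranked: 986 (Stratus) > 984 (Orion) > 952 (Lumen) > 946 (Zephyr) > 942 (Onyx)
Orion is the last rival to drop out, at $984; Stratus remains and wins at that price.

Stratus wins at $984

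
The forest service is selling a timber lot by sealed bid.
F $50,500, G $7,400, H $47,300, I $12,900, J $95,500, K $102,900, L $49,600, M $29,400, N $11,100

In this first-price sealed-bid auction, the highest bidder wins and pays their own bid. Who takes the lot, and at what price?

K pays $102,900

Bids ranked: 102,900 (K) > 95,500 (J) > 50,500 (F) > 49,600 (L) > 47,300 (H) > 29,400 (M) > …
K is highest → pays own bid, $102,900.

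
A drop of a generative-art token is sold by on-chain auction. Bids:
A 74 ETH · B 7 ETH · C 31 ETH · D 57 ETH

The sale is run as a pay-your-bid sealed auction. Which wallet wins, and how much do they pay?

A pays 74 ETH

Sorting bids: 74 (A) > 57 (D) > 31 (C) > 7 (B)
First-price: A pays what they bid, 74 ETH.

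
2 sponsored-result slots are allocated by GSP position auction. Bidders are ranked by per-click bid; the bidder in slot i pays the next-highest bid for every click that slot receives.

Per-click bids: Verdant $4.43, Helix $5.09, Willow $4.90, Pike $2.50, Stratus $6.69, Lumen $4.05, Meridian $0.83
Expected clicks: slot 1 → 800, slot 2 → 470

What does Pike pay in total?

Per-click bids in order: $6.69 (Stratus) > $5.09 (Helix) > $4.90 (Willow) > …
Pike ranks below slot 2 → no slot, pays nothing.

Pike pays $0.00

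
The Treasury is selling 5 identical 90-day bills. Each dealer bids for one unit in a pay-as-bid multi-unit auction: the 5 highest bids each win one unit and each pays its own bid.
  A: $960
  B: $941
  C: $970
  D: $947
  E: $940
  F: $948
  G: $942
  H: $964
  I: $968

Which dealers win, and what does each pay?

C $970, I $968, H $964, A $960, F $948

Ordering the bids: 970 (C), 968 (I), 964 (H), 960 (A), 948 (F), 947 (D), 942 (G), …
The 5 highest are C, I, H, A, F.
Each winner pays its own bid: C $970, I $968, H $964, A $960, F $948.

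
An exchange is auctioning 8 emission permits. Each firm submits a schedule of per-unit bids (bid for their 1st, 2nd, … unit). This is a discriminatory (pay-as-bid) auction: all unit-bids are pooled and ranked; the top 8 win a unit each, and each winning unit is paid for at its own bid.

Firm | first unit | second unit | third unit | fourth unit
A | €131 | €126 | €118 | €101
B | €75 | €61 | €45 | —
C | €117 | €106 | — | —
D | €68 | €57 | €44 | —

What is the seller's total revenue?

Total revenue: €842

Merging the schedules and taking the best 8: 131 (A-1), 126 (A-2), 118 (A-3), 117 (C-1), 106 (C-2), 101 (A-4), 75 (B-1), 68 (D-1)
Next rejected bid: €61 (not a price — pay-as-bid).
Each winning unit pays its own bid.
Revenue = 131 + 126 + 118 + 117 + 106 + 101 + 75 + 68 = €842.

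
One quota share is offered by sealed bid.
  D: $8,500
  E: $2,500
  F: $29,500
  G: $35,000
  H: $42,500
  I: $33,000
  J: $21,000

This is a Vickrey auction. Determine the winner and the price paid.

Rule: the highest bidder wins and pays the second-highest bid.
Bids in order: 42,500 (H) > 35,000 (G) > 33,000 (I) > 29,500 (F) > 21,000 (J) > 8,500 (D) > …
H wins with the highest bid; price is set by the runner-up at $35,000.

H pays $35,000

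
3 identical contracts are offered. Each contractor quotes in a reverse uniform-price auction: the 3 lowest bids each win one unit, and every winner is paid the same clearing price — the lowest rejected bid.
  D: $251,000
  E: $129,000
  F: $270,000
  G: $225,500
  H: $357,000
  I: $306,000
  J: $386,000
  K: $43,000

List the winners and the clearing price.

K, E, G; each is paid $251,000

Bids ranked low→high: 43,000 (K), 129,000 (E), 225,500 (G), 251,000 (D), 270,000 (F), …
Lowest 3: K, E, G.
Lowest unsuccessful bid: $251,000 → clearing price.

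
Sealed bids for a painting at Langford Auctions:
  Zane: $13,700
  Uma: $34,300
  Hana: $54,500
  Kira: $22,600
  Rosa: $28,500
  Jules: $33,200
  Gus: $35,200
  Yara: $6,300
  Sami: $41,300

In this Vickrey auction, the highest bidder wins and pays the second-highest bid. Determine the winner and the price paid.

Bids ranked: 54,500 (Hana) > 41,300 (Sami) > 35,200 (Gus) > 34,300 (Uma) > 33,200 (Jules) > 28,500 (Rosa) > …
Hana is highest; pays the second-highest bid, $41,300.

Hana pays $41,300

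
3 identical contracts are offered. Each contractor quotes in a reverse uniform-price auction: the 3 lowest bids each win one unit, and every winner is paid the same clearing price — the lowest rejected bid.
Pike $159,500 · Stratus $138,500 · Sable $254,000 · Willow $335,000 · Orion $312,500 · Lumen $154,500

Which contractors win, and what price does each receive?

Stratus, Lumen, Pike; each is paid $254,000

Ordering the bids: 138,500 (Stratus), 154,500 (Lumen), 159,500 (Pike), 254,000 (Sable), 312,500 (Orion), …
Lowest 3: Stratus, Lumen, Pike.
Lowest unsuccessful bid: $254,000 → clearing price.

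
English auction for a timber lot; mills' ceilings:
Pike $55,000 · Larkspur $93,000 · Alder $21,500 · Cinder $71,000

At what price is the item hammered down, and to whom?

Larkspur wins at $71,000

Rule: the price rises until one bidder remains; the winner pays the price at which the last rival dropped out.
Sorting limits: 93,000 (Larkspur) > 71,000 (Cinder) > 55,000 (Pike) > 21,500 (Alder)
Once the price passes $71,000, only Larkspur is left; the hammer falls at Cinder's limit of $71,000.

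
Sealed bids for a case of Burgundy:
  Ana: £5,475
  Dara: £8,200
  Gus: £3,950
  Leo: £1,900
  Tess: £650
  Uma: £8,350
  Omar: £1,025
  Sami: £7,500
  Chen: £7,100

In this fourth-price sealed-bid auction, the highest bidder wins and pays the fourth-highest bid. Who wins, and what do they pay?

Bids in order: 8,350 (Uma) > 8,200 (Dara) > 7,500 (Sami) > 7,100 (Chen) > 5,475 (Ana) > 3,950 (Gus) > …
Uma is highest; pays the fourth-highest bid, £7,100.

Uma pays £7,100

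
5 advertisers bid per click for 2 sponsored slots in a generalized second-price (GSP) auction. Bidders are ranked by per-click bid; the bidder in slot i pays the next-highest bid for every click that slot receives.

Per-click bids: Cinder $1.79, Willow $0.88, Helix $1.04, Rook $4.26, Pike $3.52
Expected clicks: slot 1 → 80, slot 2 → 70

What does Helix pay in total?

Sorting advertisers: $4.26 (Rook) > $3.52 (Pike) > $1.79 (Cinder) > …
Helix ranks below slot 2 → no slot, pays nothing.

Helix pays $0.00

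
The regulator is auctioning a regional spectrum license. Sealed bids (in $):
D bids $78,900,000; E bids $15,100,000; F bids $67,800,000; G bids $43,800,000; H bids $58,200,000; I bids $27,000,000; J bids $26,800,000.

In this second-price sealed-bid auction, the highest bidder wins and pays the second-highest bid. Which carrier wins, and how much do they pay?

D pays $67,800,000

Bids in order: 78,900,000 (D) > 67,800,000 (F) > 58,200,000 (H) > 43,800,000 (G) > 27,000,000 (I) > 26,800,000 (J) > …
D is highest; pays the second-highest bid, $67,800,000.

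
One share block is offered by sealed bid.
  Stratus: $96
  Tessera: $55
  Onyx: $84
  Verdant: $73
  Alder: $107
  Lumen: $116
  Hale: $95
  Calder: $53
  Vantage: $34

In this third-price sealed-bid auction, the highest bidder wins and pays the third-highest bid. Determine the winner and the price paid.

Third-price sealed-bid auction: the highest bidder wins and pays the third-highest bid.
Bids ranked: 116 (Lumen) > 107 (Alder) > 96 (Stratus) > 95 (Hale) > 84 (Onyx) > 73 (Verdant) > …
Lumen is highest; pays the third-highest bid, $96.

Lumen pays $96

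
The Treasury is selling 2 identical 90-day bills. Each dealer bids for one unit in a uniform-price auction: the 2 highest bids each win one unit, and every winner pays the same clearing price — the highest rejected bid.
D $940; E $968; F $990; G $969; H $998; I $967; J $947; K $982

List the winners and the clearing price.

Bids ranked high→low: 998 (H), 990 (F), 982 (K), 969 (G), …
Top 2: H, F.
Highest unsuccessful bid: $982 → clearing price.

H, F; each pays $982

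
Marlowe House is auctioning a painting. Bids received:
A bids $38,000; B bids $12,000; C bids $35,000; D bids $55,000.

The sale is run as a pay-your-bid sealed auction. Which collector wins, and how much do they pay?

Pay-your-bid sealed auction: the highest bidder wins and pays their own bid.
Sorting bids: 55,000 (D) > 38,000 (A) > 35,000 (C) > 12,000 (B)
D is highest → pays own bid, $55,000.

D pays $55,000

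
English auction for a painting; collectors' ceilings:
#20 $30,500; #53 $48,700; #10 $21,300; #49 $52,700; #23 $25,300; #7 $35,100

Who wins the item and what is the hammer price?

Ascending (English) auction: the price rises until one bidder remains; the winner pays the price at which the last rival dropped out.
Sorting limits: 52,700 (#49) > 48,700 (#53) > 35,100 (#7) > 30,500 (#20) > 25,300 (#23) > 21,300 (#10)
#53 is the last rival to drop out, at $48,700; #49 remains and wins at that price.

#49 wins at $48,700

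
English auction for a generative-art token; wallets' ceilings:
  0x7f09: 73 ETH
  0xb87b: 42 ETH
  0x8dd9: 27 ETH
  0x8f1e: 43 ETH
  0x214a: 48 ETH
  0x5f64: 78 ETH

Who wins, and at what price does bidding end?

Rule: the price rises until one bidder remains; the winner pays the price at which the last rival dropped out.
Limits in order: 78 (0x5f64) > 73 (0x7f09) > 48 (0x214a) > 43 (0x8f1e) > 42 (0xb87b) > 27 (0x8dd9)
Once the price passes 73 ETH, only 0x5f64 is left; the hammer falls at 0x7f09's limit of 73 ETH.

0x5f64 wins at 73 ETH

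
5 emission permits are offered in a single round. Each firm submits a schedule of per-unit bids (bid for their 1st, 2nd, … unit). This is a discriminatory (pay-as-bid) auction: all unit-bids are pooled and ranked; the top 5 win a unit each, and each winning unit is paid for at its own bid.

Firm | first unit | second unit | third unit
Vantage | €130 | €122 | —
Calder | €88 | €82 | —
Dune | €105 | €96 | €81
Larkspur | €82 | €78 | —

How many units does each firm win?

Calder 1, Dune 2, Vantage 2

All unit-bids, highest first — top 5: 130 (Vantage-1), 122 (Vantage-2), 105 (Dune-1), 96 (Dune-2), 88 (Calder-1)
Next rejected bid: €82 (not a price — pay-as-bid).
Allocation: Calder 1, Dune 2, Vantage 2.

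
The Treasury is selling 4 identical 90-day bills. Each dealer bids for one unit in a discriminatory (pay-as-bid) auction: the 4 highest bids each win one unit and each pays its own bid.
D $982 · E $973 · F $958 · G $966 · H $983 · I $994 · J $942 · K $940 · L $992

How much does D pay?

D pays $982

Ordering the bids: 994 (I), 992 (L), 983 (H), 982 (D), 973 (E), 966 (G), …
Winners (4 units): I, L, H, D.
D wins → own bid $982.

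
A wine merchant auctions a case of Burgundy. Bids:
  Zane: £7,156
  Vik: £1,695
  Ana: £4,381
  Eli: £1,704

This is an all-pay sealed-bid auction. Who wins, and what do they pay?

Zane pays £7,156

All-pay sealed-bid auction: the highest bidder wins the item, but every bidder pays their own bid.
Bids in order: 7,156 (Zane) > 4,381 (Ana) > 1,704 (Eli) > 1,695 (Vik)
Zane wins with the top bid; all bids are sunk regardless.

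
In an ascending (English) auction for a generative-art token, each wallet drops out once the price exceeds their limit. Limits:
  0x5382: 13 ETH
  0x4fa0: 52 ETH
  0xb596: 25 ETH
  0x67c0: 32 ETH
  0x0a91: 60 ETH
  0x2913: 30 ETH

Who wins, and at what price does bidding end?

0x0a91 wins at 52 ETH

Sorting limits: 60 (0x0a91) > 52 (0x4fa0) > 32 (0x67c0) > 30 (0x2913) > 25 (0xb596) > 13 (0x5382)
Bidding ends when 0x4fa0 exits at 52 ETH; 0x0a91 takes it.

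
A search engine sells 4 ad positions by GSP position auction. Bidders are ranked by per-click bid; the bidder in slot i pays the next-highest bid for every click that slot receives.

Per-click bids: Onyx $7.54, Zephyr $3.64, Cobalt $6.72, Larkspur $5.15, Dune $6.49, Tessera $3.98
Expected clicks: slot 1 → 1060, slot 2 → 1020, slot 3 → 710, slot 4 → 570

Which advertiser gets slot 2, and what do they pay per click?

Per-click bids in order: $7.54 (Onyx) > $6.72 (Cobalt) > $6.49 (Dune) > $5.15 (Larkspur) > $3.98 (Tessera) > …
Slot 2 goes to the second-ranked bidder, Cobalt, who pays the next bid down: $6.49/click.

Cobalt; $6.49 per click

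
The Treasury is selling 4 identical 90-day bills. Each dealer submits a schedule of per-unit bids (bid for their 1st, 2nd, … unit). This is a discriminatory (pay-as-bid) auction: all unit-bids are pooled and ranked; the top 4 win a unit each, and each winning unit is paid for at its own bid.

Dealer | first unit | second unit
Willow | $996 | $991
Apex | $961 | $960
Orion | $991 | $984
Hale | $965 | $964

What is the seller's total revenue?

Total revenue: $3,962

Merging the schedules and taking the best 4: 996 (Willow-1), 991 (Willow-2), 991 (Orion-1), 984 (Orion-2)
Next rejected bid: $965 (not a price — pay-as-bid).
Each winning unit pays its own bid.
Revenue = 996 + 991 + 991 + 984 = $3,962.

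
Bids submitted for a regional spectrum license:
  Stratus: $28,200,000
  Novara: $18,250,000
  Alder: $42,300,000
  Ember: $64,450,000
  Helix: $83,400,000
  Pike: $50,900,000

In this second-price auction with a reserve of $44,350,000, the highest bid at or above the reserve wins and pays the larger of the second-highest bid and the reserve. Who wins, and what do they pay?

Helix pays $64,450,000

Second-price auction with a reserve of $44,350,000: the highest bid at or above the reserve wins and pays the larger of the second-highest bid and the reserve.
Bids ranked: 83,400,000 (Helix) > 64,450,000 (Ember) > 50,900,000 (Pike) > 42,300,000 (Alder) > 28,200,000 (Stratus) > 18,250,000 (Novara)
Helix has the top bid at or above the reserve ($83,400,000).
max(second-highest $64,450,000, reserve $44,350,000) = $64,450,000; the reserve does not bind.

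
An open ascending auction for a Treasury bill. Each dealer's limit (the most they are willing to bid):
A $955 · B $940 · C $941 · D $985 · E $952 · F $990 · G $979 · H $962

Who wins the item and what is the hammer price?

F wins at $985

Open ascending-bid auction: the price rises until one bidder remains; the winner pays the price at which the last rival dropped out.
Limits ranked: 990 (F) > 985 (D) > 979 (G) > 962 (H) > 955 (A) > 952 (E) > …
Bidding ends when D exits at $985; F takes it.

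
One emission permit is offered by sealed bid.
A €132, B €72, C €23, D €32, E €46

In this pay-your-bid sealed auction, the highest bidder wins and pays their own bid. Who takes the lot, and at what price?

Rule: the highest bidder wins and pays their own bid.
Sorting bids: 132 (A) > 72 (B) > 46 (E) > 32 (D) > 23 (C)
A has the highest bid and pays exactly that: €132.

A pays €132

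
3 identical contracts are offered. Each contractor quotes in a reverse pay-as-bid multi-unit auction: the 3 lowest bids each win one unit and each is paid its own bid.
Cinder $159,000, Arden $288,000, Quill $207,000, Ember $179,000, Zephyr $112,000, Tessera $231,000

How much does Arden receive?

Arden is paid $0

Sorting: 112,000 (Zephyr), 159,000 (Cinder), 179,000 (Ember), 207,000 (Quill), 231,000 (Tessera), …
Lowest 3: Zephyr, Cinder, Ember.
Arden does not win → $0.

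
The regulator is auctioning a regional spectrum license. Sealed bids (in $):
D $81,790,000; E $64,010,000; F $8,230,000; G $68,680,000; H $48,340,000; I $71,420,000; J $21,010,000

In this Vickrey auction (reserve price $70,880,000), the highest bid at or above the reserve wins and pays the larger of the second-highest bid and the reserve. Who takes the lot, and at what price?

D pays $71,420,000

Vickrey auction (reserve price $70,880,000): the highest bid at or above the reserve wins and pays the larger of the second-highest bid and the reserve.
Sorting bids: 81,790,000 (D) > 71,420,000 (I) > 68,680,000 (G) > 64,010,000 (E) > 48,340,000 (H) > 21,010,000 (J) > …
D has the top bid at or above the reserve ($81,790,000).
max(second-highest $71,420,000, reserve $70,880,000) = $71,420,000; the reserve does not bind.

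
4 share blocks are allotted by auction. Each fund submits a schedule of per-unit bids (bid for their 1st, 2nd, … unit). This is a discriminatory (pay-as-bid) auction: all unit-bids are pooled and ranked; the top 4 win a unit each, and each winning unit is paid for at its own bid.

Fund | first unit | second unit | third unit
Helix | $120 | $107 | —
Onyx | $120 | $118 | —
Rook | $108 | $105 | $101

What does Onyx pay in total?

Onyx pays $238

All unit-bids, highest first — top 4: 120 (Helix-1), 120 (Onyx-1), 118 (Onyx-2), 108 (Rook-1)
Next rejected bid: $107 (not a price — pay-as-bid).
Onyx's winning unit-bids: 120 + 118 = $238.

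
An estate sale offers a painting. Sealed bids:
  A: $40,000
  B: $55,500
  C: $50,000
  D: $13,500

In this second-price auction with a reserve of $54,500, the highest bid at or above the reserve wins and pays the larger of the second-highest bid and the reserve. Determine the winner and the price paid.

B pays $54,500

Rule: the highest bid at or above the reserve wins and pays the larger of the second-highest bid and the reserve.
Bids in order: 55,500 (B) > 50,000 (C) > 40,000 (A) > 13,500 (D)
B has the top bid at or above the reserve ($55,500).
Second-highest bid $50,000 is below the reserve $54,500, so the reserve binds → payment $54,500.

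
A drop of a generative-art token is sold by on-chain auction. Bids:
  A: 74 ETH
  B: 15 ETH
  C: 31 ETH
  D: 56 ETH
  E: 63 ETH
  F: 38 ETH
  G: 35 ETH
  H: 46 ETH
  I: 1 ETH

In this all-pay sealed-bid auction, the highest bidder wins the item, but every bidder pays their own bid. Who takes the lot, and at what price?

A pays 74 ETH

All-pay sealed-bid auction: the highest bidder wins the item, but every bidder pays their own bid.
Bids ranked: 74 (A) > 63 (E) > 56 (D) > 46 (H) > 38 (F) > 35 (G) > …
A wins with the top bid; all bids are sunk regardless.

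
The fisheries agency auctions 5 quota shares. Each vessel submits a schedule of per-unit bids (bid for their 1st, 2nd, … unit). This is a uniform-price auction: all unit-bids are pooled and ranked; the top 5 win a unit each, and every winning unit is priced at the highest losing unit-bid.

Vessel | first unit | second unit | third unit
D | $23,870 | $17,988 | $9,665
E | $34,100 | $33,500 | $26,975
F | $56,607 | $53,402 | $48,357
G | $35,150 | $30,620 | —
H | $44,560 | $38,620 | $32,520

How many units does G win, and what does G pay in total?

Pooled unit-bids ranked (top 5): 56,607 (F-1), 53,402 (F-2), 48,357 (F-3), 44,560 (H-1), 38,620 (H-2)
First bid not allocated: $35,150.
G wins 0 unit(s) at $35,150 each.

G: 0 units, pays $0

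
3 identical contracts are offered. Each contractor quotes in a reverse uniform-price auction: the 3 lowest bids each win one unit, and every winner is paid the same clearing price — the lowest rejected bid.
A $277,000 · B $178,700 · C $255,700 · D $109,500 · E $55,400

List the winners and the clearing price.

E, D, B; each is paid $255,700

Sorting: 55,400 (E), 109,500 (D), 178,700 (B), 255,700 (C), 277,000 (A)
Lowest 3: E, D, B.
Lowest unsuccessful bid: $255,700 → clearing price.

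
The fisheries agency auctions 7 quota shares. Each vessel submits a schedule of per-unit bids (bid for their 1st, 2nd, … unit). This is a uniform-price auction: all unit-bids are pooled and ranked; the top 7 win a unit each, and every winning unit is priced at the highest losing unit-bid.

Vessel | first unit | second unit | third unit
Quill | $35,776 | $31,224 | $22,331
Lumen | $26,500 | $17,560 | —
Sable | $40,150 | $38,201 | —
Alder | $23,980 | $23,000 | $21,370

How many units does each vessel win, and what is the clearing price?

Pooled unit-bids ranked (top 7): 40,150 (Sable-1), 38,201 (Sable-2), 35,776 (Quill-1), 31,224 (Quill-2), 26,500 (Lumen-1), 23,980 (Alder-1), 23,000 (Alder-2)
The (k+1)-th unit-bid is $22,331.
Allocation: Alder 2, Lumen 1, Quill 2, Sable 2.

Alder 2, Lumen 1, Quill 2, Sable 2; clearing price $22,331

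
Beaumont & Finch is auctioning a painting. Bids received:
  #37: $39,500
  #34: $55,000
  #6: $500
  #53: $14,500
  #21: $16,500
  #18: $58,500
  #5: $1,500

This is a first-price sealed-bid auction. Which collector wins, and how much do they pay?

Bids ranked: 58,500 (#18) > 55,000 (#34) > 39,500 (#37) > 16,500 (#21) > 14,500 (#53) > 1,500 (#5) > …
#18 has the highest bid and pays exactly that: $58,500.

#18 pays $58,500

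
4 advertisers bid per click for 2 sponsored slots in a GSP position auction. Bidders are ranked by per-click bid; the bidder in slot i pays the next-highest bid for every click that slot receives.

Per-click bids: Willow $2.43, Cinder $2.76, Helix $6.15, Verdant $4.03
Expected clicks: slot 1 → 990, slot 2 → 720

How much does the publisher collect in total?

Total revenue: $5976.90

Sorting advertisers: $6.15 (Helix) > $4.03 (Verdant) > $2.76 (Cinder) > …
Slot 1: Helix pays $4.03 × 990 = $3989.70
Slot 2: Verdant pays $2.76 × 720 = $1987.20
Total = $5976.90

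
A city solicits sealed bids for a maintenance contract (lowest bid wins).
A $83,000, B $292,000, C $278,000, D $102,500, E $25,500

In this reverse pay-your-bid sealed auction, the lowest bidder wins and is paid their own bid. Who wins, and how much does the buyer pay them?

E is paid $25,500

Sorting bids: 25,500 (E) < 83,000 (A) < 102,500 (D) < 278,000 (C) < 292,000 (B)
E is lowest → is paid own bid, $25,500.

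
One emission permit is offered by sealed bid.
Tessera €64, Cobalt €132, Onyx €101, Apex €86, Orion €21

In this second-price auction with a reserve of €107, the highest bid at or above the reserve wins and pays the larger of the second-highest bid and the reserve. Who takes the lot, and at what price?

Cobalt pays €107

Second-price auction with a reserve of €107: the highest bid at or above the reserve wins and pays the larger of the second-highest bid and the reserve.
Bids ranked: 132 (Cobalt) > 101 (Onyx) > 86 (Apex) > 64 (Tessera) > 21 (Orion)
Highest eligible bid: Cobalt at €132.
Second-highest bid €101 is below the reserve €107, so the reserve binds → payment €107.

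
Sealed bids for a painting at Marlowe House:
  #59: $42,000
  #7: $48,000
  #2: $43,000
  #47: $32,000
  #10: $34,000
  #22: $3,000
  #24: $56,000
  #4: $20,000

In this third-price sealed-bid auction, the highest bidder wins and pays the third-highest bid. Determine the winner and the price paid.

#24 pays $43,000

Bids in order: 56,000 (#24) > 48,000 (#7) > 43,000 (#2) > 42,000 (#59) > 34,000 (#10) > 32,000 (#47) > …
#24 is highest; pays the third-highest bid, $43,000.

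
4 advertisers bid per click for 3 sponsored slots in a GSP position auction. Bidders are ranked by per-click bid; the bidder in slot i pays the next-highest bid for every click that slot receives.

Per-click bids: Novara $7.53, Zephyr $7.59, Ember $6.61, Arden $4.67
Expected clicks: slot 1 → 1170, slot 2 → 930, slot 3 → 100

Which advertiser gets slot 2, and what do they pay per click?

Per-click bids in order: $7.59 (Zephyr) > $7.53 (Novara) > $6.61 (Ember) > $4.67 (Arden)
Slot 2 goes to the second-ranked bidder, Novara, who pays the next bid down: $6.61/click.

Novara; $6.61 per click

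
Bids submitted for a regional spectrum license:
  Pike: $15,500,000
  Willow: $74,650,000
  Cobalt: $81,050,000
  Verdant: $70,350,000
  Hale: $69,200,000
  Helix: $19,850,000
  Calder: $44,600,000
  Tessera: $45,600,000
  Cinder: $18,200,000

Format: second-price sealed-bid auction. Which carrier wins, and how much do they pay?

Cobalt pays $74,650,000

Second-price sealed-bid auction: the highest bidder wins and pays the second-highest bid.
Bids in order: 81,050,000 (Cobalt) > 74,650,000 (Willow) > 70,350,000 (Verdant) > 69,200,000 (Hale) > 45,600,000 (Tessera) > 44,600,000 (Calder) > …
Cobalt wins with the highest bid; price is set by the runner-up at $74,650,000.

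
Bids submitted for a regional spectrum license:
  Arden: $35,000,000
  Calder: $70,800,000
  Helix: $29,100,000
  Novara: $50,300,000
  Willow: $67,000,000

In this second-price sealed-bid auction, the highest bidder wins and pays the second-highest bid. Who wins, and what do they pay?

Calder pays $67,000,000

Sorting bids: 70,800,000 (Calder) > 67,000,000 (Willow) > 50,300,000 (Novara) > 35,000,000 (Arden) > 29,100,000 (Helix)
Calder wins with the highest bid; price is set by the runner-up at $67,000,000.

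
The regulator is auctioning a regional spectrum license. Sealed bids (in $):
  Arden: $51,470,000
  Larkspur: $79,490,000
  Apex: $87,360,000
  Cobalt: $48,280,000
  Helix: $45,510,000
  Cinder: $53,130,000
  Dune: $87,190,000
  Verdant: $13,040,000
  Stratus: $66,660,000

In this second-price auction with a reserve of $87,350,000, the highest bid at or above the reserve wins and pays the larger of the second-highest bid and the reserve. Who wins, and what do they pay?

Apex pays $87,350,000

Bids ranked: 87,360,000 (Apex) > 87,190,000 (Dune) > 79,490,000 (Larkspur) > 66,660,000 (Stratus) > 53,130,000 (Cinder) > 51,470,000 (Arden) > …
Apex has the top bid at or above the reserve ($87,360,000).
max(second-highest $87,190,000, reserve $87,350,000) = $87,350,000.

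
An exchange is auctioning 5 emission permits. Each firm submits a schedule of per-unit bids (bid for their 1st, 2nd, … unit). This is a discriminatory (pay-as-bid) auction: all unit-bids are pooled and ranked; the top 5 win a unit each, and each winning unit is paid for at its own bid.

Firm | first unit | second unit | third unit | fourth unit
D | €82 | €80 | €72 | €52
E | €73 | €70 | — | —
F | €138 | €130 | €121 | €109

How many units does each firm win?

D 1, F 4

All unit-bids, highest first — top 5: 138 (F-1), 130 (F-2), 121 (F-3), 109 (F-4), 82 (D-1)
Next rejected bid: €80 (not a price — pay-as-bid).
Allocation: D 1, F 4.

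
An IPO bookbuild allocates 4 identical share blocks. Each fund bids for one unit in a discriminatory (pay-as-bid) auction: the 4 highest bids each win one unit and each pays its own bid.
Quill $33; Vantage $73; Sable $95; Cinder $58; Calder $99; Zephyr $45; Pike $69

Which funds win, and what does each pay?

Sorting: 99 (Calder), 95 (Sable), 73 (Vantage), 69 (Pike), 58 (Cinder), 45 (Zephyr), …
Winners (4 units): Calder, Sable, Vantage, Pike.
Each winner pays its own bid: Calder $99, Sable $95, Vantage $73, Pike $69.

Calder $99, Sable $95, Vantage $73, Pike $69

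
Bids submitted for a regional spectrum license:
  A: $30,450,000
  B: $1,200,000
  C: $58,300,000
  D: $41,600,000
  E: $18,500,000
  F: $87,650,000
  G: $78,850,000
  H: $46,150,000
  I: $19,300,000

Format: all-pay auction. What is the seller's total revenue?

All-pay auction: the highest bidder wins the item, but every bidder pays their own bid.
Sorting bids: 87,650,000 (F) > 78,850,000 (G) > 58,300,000 (C) > 46,150,000 (H) > 41,600,000 (D) > 30,450,000 (A) > …
F wins with the top bid; all bids are sunk regardless.
Every bidder forfeits their bid regardless of winning.
Revenue = 30,450,000 + 1,200,000 + 58,300,000 + 41,600,000 + 18,500,000 + 87,650,000 + 78,850,000 + 46,150,000 + 19,300,000 = $382,000,000.

Total revenue: $382,000,000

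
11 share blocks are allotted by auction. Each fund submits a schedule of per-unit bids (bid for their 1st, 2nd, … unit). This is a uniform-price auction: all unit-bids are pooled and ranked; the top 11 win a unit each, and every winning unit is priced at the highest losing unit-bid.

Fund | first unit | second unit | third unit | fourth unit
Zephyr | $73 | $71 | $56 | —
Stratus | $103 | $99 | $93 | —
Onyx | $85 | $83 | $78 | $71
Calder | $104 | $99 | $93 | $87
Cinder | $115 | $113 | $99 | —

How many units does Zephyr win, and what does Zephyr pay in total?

Zephyr: 0 units, pays $0

Merging the schedules and taking the best 11: 115 (Cinder-1), 113 (Cinder-2), 104 (Calder-1), 103 (Stratus-1), 99 (Stratus-2), 99 (Calder-2), 99 (Cinder-3), 93 (Stratus-3), 93 (Calder-3), 87 (Calder-4), 85 (Onyx-1)
Highest rejected unit-bid = $83.
Zephyr wins 0 unit(s) at $83 each.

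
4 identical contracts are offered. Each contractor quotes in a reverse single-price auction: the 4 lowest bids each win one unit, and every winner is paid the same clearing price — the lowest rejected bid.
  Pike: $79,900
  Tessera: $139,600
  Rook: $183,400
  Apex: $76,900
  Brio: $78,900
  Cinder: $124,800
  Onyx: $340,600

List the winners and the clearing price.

Apex, Brio, Pike, Cinder; each is paid $139,600

Ordering the bids: 76,900 (Apex), 78,900 (Brio), 79,900 (Pike), 124,800 (Cinder), 139,600 (Tessera), 183,400 (Rook), …
Winners (4 units): Apex, Brio, Pike, Cinder.
Clearing price = lowest rejected bid = $139,600.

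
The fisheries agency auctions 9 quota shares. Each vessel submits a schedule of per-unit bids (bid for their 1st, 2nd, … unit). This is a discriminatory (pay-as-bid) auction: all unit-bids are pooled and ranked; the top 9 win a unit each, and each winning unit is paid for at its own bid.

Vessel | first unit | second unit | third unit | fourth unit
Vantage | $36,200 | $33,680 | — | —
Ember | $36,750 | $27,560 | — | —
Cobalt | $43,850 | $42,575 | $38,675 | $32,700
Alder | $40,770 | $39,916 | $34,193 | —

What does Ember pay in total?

Ember pays $36,750

Pooled unit-bids ranked (top 9): 43,850 (Cobalt-1), 42,575 (Cobalt-2), 40,770 (Alder-1), 39,916 (Alder-2), 38,675 (Cobalt-3), 36,750 (Ember-1), 36,200 (Vantage-1), 34,193 (Alder-3), 33,680 (Vantage-2)
Next rejected bid: $32,700 (not a price — pay-as-bid).
Ember's winning unit-bids: 36,750 = $36,750.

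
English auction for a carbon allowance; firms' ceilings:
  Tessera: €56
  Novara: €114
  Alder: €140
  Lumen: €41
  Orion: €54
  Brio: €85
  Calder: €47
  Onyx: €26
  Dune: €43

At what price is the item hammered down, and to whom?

Limits ranked: 140 (Alder) > 114 (Novara) > 85 (Brio) > 56 (Tessera) > 54 (Orion) > 47 (Calder) > …
Once the price passes €114, only Alder is left; the hammer falls at Novara's limit of €114.

Alder wins at €114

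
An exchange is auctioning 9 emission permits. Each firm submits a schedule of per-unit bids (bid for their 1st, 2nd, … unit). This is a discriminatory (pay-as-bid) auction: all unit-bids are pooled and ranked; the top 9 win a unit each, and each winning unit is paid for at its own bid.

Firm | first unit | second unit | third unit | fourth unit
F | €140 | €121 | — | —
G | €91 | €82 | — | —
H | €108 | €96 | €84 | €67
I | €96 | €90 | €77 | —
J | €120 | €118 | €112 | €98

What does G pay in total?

Pooled unit-bids ranked (top 9): 140 (F-1), 121 (F-2), 120 (J-1), 118 (J-2), 112 (J-3), 108 (H-1), 98 (J-4), 96 (H-2), 96 (I-1)
Next rejected bid: €91 (not a price — pay-as-bid).
G wins no units.

G pays €0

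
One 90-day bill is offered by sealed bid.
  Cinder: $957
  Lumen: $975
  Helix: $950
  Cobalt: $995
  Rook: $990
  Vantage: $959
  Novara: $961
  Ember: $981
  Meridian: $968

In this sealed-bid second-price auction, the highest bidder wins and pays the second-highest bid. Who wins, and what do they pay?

Sorting bids: 995 (Cobalt) > 990 (Rook) > 981 (Ember) > 975 (Lumen) > 968 (Meridian) > 961 (Novara) > …
Cobalt wins with the highest bid; price is set by the runner-up at $990.

Cobalt pays $990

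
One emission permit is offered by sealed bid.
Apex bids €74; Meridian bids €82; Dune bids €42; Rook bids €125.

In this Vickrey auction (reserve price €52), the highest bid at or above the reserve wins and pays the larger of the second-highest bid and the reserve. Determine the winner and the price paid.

Bids in order: 125 (Rook) > 82 (Meridian) > 74 (Apex) > 42 (Dune)
Highest eligible bid: Rook at €125.
max(second-highest €82, reserve €52) = €82; the reserve does not bind.

Rook pays €82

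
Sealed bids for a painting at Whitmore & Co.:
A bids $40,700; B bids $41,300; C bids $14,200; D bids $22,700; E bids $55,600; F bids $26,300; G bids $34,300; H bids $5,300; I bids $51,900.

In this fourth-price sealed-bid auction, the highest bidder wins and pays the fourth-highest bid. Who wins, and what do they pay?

Bids ranked: 55,600 (E) > 51,900 (I) > 41,300 (B) > 40,700 (A) > 34,300 (G) > 26,300 (F) > …
E is highest; pays the fourth-highest bid, $40,700.

E pays $40,700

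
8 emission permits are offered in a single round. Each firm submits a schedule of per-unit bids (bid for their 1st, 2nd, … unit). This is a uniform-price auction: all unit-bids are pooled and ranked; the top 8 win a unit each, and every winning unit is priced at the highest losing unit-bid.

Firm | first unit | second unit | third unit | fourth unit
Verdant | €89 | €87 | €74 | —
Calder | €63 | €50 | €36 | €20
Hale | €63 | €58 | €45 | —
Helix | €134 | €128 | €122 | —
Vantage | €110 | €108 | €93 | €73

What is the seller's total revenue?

Total revenue: €592

Pooled unit-bids ranked (top 8): 134 (Helix-1), 128 (Helix-2), 122 (Helix-3), 110 (Vantage-1), 108 (Vantage-2), 93 (Vantage-3), 89 (Verdant-1), 87 (Verdant-2)
The (k+1)-th unit-bid is €74.
Allocation: Helix 3, Vantage 3, Verdant 2. Every unit priced at €74.
Revenue = 8 × 74 = €592.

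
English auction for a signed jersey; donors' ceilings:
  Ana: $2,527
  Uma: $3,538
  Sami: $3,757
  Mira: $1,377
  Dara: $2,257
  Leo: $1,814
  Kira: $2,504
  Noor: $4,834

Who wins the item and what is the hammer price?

Noor wins at $3,757

Limits in order: 4,834 (Noor) > 3,757 (Sami) > 3,538 (Uma) > 2,527 (Ana) > 2,504 (Kira) > 2,257 (Dara) > …
Bidding ends when Sami exits at $3,757; Noor takes it.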